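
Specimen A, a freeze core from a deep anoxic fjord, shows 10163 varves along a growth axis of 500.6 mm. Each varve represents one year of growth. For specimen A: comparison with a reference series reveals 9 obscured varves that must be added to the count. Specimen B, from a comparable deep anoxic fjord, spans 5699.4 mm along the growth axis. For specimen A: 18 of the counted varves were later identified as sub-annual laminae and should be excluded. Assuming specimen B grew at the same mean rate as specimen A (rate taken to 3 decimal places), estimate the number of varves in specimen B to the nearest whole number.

Specimen A: true varve count = 10163 − 18 + 9 = 10154.
A: Mean rate = 500.6 mm / 10154 years ≈ 0.049 mm/yr.
B spans 5699.4 / 0.049 = 116314.29 years ≈ 116314 varves.

116314 varves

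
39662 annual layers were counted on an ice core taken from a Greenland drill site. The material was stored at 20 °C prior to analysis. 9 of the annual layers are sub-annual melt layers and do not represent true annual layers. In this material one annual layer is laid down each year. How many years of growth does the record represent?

39653 yr

Adjusted count: 39662 − 9 = 39653 annual layers.
One annual layer per year makes the duration 39653 years.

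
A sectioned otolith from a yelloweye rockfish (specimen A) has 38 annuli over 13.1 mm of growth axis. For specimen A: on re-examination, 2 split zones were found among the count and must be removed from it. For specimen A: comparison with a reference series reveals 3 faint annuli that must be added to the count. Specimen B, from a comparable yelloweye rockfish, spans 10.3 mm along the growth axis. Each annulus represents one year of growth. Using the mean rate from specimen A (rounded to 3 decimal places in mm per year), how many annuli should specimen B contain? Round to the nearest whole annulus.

31 annuli

Specimen A: adjusted count: 38 − 2 + 3 = 39 annuli.
A: Mean rate = 13.1 mm / 39 years ≈ 0.336 mm per year.
For B, 10.3 / 0.336 = 30.65 years ≈ 31 annuli.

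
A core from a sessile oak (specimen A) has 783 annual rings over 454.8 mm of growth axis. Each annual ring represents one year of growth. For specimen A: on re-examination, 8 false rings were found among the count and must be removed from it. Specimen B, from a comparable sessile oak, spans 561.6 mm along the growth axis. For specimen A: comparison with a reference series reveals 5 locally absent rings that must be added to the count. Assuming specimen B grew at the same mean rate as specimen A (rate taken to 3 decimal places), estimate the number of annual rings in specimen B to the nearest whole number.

963 annual rings

Specimen A: correcting the raw count gives 783 − 8 + 5 = 780 true annual rings.
A: Mean rate = 454.8 mm / 780 years ≈ 0.583 mm/yr.
For B, 561.6 / 0.583 = 963.29 years ≈ 963 annual rings.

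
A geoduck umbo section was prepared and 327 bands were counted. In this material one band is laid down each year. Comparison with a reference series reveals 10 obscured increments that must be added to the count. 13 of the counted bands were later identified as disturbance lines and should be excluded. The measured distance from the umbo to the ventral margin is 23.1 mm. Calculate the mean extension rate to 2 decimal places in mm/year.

0.07 mm/year

Adjusted count: 327 − 13 + 10 = 324 bands.
23.1 mm over 324 years gives 23.1 / 324 ≈ 0.07 mm/year.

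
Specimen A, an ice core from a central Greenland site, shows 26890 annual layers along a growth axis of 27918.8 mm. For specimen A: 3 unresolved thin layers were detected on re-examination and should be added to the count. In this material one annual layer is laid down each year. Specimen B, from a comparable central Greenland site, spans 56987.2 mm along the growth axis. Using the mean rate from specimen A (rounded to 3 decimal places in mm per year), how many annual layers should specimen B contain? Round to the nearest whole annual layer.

54901 annual layers

Specimen A: after corrections the count is 26890 + 3 = 26893 annual layers.
A: Extension rate ≈ 27918.8 / 26893 = 1.038 mm/year.
B spans 56987.2 / 1.038 = 54900.96 years ≈ 54901 annual layers.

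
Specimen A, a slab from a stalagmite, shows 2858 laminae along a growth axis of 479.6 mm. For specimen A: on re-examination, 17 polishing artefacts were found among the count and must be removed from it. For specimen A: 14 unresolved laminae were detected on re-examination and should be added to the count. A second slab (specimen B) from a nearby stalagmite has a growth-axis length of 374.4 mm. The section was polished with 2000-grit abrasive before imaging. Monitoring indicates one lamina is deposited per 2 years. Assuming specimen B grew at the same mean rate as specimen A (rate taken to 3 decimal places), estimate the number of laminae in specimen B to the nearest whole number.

Specimen A: correcting the raw count gives 2858 − 17 + 14 = 2855 true laminae.
Specimen A: at 2 years per lamina, 2855 × 2 = 5710 years.
A: 479.6 mm over 5710 years gives 479.6 / 5710 ≈ 0.084 mm/yr.
B spans 374.4 / 0.084 = 4457.14 years; at 2 years per lamina that is 4457.14 / 2 ≈ 2229 laminae.

2229 laminae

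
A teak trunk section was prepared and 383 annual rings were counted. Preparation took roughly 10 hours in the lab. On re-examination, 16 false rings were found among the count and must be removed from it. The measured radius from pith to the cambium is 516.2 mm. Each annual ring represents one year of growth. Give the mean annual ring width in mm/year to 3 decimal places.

1.407 mm/year

True annual ring count = 383 − 16 = 367.
Mean rate = 516.2 mm / 367 years ≈ 1.407 mm/year.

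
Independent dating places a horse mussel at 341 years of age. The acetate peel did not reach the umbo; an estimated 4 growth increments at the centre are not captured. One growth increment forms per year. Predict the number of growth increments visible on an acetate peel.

At one growth increment per year, 341 years correspond to 341 growth increments.
Less the 4 uncaptured growth increments: 341 − 4 = 337.

337 growth increments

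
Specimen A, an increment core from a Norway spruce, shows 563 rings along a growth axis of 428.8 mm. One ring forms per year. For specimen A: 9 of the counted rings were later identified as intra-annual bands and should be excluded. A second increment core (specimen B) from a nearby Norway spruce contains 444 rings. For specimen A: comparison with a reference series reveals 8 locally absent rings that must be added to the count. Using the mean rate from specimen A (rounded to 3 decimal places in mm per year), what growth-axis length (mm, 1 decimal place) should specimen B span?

Specimen A: adjusted count: 563 − 9 + 8 = 562 rings.
A: Extension rate ≈ 428.8 / 562 = 0.763 mm per year.
B's length ≈ 0.763 × 444 = 338.8 mm.

338.8 mm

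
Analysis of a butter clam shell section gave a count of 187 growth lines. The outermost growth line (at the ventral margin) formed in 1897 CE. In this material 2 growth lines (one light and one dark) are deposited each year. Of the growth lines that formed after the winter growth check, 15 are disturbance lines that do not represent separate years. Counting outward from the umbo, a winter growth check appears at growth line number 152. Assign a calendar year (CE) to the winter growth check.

1887 CE

187 − 152 = 35 growth lines lie beyond the winter growth check toward the ventral margin.
35 − 15 false = 20 true growth lines after the winter growth check.
Dividing by 2 growth lines per year: 20 / 2 = 10 years.
1897 − 10 = 1887 CE.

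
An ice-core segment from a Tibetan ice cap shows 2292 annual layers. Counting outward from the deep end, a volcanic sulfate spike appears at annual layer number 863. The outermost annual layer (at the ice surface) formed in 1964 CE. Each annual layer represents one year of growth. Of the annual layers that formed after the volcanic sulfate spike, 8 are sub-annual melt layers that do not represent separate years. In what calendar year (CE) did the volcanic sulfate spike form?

543 CE

Between annual layer 863 and the ice surface there are 2292 − 863 = 1429 annual layers.
Removing the 8 false annual layers leaves 1429 − 8 = 1421 true annual layers beyond the volcanic sulfate spike.
The annual layer at the ice surface is 1964 CE, so the volcanic sulfate spike dates to 1964 − 1421 = 543 CE.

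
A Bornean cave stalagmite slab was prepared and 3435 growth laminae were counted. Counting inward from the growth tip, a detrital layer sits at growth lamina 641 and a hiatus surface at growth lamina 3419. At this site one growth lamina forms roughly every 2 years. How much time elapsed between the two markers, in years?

5556 yr

Separation: 3419 − 641 = 2778 growth laminae.
Multiplying by 2 years per growth lamina: 2778 × 2 = 5556 years.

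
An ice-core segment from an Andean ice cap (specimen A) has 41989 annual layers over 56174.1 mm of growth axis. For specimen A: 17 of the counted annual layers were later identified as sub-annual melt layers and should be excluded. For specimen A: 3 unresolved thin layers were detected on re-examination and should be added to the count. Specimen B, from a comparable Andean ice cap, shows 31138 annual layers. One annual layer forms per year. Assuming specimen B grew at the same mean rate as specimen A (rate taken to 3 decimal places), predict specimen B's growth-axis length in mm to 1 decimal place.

41662.6 mm

Specimen A: adjusted count: 41989 − 17 + 3 = 41975 annual layers.
A: Extension rate ≈ 56174.1 / 41975 = 1.338 mm/year.
Length of B = 1.338 × 31138 = 41662.6 mm.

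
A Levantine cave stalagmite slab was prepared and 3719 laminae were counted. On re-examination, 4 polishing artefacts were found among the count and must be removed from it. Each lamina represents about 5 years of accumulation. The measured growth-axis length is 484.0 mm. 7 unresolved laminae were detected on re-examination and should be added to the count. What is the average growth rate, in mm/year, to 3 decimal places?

0.026 mm/year

Adjusted count: 3719 − 4 + 7 = 3722 laminae.
3722 laminae at 5 years each span 3722 × 5 = 18610 years.
Extension rate ≈ 484.0 / 18610 = 0.026 mm/year.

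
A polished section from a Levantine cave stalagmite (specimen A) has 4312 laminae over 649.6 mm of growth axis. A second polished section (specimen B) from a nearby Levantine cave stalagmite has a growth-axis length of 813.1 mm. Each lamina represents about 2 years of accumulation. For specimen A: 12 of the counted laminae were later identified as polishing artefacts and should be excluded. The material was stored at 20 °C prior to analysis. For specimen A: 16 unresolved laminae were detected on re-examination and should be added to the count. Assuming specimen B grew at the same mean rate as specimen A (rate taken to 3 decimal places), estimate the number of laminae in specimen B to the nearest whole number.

5421 laminae

Specimen A: correcting the raw count gives 4312 − 12 + 16 = 4316 true laminae.
Specimen A: multiplying by 2 years per lamina: 4316 × 2 = 8632 years.
A: Mean rate = 649.6 mm / 8632 years ≈ 0.075 mm/year.
B spans 813.1 / 0.075 = 10841.33 years; at 2 years per lamina that is 10841.33 / 2 ≈ 5421 laminae.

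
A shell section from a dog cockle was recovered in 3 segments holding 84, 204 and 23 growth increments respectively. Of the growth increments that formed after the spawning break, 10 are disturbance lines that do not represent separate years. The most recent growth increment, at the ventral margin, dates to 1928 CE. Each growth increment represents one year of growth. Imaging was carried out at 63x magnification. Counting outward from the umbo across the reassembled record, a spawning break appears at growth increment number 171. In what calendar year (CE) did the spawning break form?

1798 CE

Total growth increments = 84 + 204 + 23 = 311.
The spawning break sits at growth increment 171 from the umbo, so 311 − 171 = 140 growth increments formed after it.
140 − 10 false = 130 true growth increments after the spawning break.
Counting back 130 years from 1928 CE places the spawning break in 1928 − 130 = 1798 CE.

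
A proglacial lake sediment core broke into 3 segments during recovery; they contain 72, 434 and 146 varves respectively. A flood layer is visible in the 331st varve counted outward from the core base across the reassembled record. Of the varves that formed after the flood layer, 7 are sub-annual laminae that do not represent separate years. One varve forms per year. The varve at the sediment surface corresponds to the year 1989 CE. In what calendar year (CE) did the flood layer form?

Total varves = 72 + 434 + 146 = 652.
652 − 331 = 321 varves lie beyond the flood layer toward the sediment surface.
321 − 7 false = 314 true varves after the flood layer.
1989 − 314 = 1675 CE.

1675 CE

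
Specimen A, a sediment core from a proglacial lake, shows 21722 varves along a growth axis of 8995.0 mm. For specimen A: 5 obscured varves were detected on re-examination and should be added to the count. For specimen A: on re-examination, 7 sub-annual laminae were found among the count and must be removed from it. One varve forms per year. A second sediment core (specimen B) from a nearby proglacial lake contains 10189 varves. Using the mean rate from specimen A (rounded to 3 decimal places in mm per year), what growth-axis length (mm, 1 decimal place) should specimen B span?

Specimen A: correcting the raw count gives 21722 − 7 + 5 = 21720 true varves.
A: 8995.0 mm over 21720 years gives 8995.0 / 21720 ≈ 0.414 mm/yr.
Length of B = 0.414 × 10189 = 4218.2 mm.

4218.2 mm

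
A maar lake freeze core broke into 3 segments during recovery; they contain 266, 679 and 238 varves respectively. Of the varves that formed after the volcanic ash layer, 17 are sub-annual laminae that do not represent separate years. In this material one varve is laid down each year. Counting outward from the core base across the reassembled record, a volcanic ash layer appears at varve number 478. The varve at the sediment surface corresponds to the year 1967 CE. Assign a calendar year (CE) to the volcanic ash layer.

Total varves = 266 + 679 + 238 = 1183.
Between varve 478 and the sediment surface there are 1183 − 478 = 705 varves.
Removing the 17 false varves leaves 705 − 17 = 688 true varves beyond the volcanic ash layer.
The varve at the sediment surface is 1967 CE, so the volcanic ash layer dates to 1967 − 688 = 1279 CE.

1279 CE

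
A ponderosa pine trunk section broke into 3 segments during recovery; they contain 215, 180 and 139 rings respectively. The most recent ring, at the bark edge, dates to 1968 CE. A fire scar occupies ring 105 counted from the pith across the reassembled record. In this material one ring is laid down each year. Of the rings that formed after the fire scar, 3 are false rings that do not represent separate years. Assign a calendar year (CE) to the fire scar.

1542 CE

Total rings = 215 + 180 + 139 = 534.
The fire scar sits at ring 105 from the pith, so 534 − 105 = 429 rings formed after it.
Excluding 3 false rings: 429 − 3 = 426.
The ring at the bark edge is 1968 CE, so the fire scar dates to 1968 − 426 = 1542 CE.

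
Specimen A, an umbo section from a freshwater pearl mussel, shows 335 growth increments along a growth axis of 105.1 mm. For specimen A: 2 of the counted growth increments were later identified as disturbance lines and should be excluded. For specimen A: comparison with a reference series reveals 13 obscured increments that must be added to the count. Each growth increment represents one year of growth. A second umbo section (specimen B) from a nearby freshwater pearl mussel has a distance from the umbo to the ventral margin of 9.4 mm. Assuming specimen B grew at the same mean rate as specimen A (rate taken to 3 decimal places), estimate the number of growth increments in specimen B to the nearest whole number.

Specimen A: correcting the raw count gives 335 − 2 + 13 = 346 true growth increments.
A: 105.1 mm over 346 years gives 105.1 / 346 ≈ 0.304 mm/yr.
Specimen B: 9.4 mm / 0.304 mm per year = 30.92 years ≈ 31 growth increments.

31 growth increments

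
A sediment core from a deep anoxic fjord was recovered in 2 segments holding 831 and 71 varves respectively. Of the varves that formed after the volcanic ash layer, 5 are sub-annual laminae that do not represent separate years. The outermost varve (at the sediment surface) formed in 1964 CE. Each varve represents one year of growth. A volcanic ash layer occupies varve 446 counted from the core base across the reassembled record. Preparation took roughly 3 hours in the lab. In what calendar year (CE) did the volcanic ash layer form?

1513 CE

Total varves = 831 + 71 = 902.
The volcanic ash layer sits at varve 446 from the core base, so 902 − 446 = 456 varves formed after it.
Excluding 5 false varves: 456 − 5 = 451.
Counting back 451 years from 1964 CE places the volcanic ash layer in 1964 − 451 = 1513 CE.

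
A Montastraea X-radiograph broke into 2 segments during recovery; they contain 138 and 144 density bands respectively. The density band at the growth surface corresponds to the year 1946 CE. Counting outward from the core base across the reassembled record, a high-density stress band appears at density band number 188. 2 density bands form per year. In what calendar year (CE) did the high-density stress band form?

1899 CE

Total density bands = 138 + 144 = 282.
The high-density stress band sits at density band 188 from the core base, so 282 − 188 = 94 density bands formed after it.
94 density bands at 2 per year is 94 / 2 = 47 years.
1946 − 47 = 1899 CE.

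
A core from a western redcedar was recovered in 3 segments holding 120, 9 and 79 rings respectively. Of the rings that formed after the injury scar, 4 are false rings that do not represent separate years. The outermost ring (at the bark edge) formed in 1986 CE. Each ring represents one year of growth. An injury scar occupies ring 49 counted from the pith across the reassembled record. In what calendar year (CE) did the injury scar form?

Total rings = 120 + 9 + 79 = 208.
Between ring 49 and the bark edge there are 208 − 49 = 159 rings.
Removing the 4 false rings leaves 159 − 4 = 155 true rings beyond the injury scar.
1986 − 155 = 1831 CE.

1831 CE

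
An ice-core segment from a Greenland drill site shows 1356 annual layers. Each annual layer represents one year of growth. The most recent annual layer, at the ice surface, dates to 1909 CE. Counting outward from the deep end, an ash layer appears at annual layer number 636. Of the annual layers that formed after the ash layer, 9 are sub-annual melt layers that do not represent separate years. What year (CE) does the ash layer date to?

The ash layer sits at annual layer 636 from the deep end, so 1356 − 636 = 720 annual layers formed after it.
Excluding 9 false annual layers: 720 − 9 = 711.
1909 − 711 = 1198 CE.

1198 CE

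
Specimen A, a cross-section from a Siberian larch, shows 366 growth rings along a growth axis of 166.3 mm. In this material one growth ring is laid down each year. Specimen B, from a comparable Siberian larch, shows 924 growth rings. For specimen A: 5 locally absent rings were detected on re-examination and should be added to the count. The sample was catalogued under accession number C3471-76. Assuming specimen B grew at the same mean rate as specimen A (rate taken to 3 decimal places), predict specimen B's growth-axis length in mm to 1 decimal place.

Specimen A: adjusted count: 366 + 5 = 371 growth rings.
A: 166.3 mm over 371 years gives 166.3 / 371 ≈ 0.448 mm/yr.
Length of B = 0.448 × 924 = 414.0 mm.

414.0 mm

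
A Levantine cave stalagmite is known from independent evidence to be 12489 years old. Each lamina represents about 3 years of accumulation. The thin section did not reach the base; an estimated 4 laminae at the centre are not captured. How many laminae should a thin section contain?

Expected laminae: 12489 / 3 = 4163.
4163 − 4 missed = 4159 laminae expected in the prepared section.

4159 laminae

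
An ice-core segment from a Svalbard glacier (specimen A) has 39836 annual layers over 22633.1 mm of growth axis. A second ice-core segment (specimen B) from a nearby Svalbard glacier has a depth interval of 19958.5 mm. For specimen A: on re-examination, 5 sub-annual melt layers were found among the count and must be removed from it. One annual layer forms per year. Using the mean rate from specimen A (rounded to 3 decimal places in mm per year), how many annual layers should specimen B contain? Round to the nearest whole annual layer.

35138 annual layers

Specimen A: true annual layer count = 39836 − 5 = 39831.
A: 22633.1 mm over 39831 years gives 22633.1 / 39831 ≈ 0.568 mm/yr.
B spans 19958.5 / 0.568 = 35138.20 years ≈ 35138 annual layers.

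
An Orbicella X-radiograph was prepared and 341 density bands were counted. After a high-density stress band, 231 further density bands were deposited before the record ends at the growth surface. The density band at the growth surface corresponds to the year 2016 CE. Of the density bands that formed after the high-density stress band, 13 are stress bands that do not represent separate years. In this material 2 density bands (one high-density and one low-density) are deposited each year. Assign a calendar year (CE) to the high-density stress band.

231 density bands post-date the high-density stress band.
Removing the 13 false density bands leaves 231 − 13 = 218 true density bands beyond the high-density stress band.
218 density bands at 2 per year is 218 / 2 = 109 years.
The density band at the growth surface is 2016 CE, so the high-density stress band dates to 2016 − 109 = 1907 CE.

1907 CE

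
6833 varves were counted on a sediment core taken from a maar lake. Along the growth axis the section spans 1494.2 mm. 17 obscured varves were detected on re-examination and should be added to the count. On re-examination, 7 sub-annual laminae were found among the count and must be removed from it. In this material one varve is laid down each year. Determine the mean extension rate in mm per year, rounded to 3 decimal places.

Correcting the raw count gives 6833 − 7 + 17 = 6843 true varves.
Mean rate = 1494.2 mm / 6843 years ≈ 0.218 mm per year.

0.218 mm per year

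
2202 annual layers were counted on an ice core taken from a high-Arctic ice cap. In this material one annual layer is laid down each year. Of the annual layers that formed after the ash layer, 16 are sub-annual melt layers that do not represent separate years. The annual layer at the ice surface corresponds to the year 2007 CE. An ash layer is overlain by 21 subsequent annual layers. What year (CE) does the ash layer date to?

2002 CE

21 annual layers post-date the ash layer.
21 − 16 false = 5 true annual layers after the ash layer.
2007 − 5 = 2002 CE.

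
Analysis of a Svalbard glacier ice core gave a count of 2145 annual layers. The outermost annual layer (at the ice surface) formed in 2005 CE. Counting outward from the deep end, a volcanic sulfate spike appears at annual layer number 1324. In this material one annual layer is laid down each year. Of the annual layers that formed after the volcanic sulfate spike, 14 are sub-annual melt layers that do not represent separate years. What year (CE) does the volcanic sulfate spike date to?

1198 CE

2145 − 1324 = 821 annual layers lie beyond the volcanic sulfate spike toward the ice surface.
Excluding 14 false annual layers: 821 − 14 = 807.
The annual layer at the ice surface is 2005 CE, so the volcanic sulfate spike dates to 2005 − 807 = 1198 CE.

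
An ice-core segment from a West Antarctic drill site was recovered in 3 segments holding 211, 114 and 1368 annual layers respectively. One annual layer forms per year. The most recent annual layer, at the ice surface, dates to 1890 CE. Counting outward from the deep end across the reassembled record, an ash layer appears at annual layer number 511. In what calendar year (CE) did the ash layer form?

708 CE

Total annual layers = 211 + 114 + 1368 = 1693.
The ash layer sits at annual layer 511 from the deep end, so 1693 − 511 = 1182 annual layers formed after it.
1890 − 1182 = 708 CE.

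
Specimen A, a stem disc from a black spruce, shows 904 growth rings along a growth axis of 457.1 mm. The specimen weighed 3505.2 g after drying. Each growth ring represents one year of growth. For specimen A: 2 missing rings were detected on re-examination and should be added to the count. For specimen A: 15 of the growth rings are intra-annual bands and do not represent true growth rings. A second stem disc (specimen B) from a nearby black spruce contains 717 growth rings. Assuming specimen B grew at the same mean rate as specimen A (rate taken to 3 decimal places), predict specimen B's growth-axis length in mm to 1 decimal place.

Specimen A: true growth ring count = 904 − 15 + 2 = 891.
A: 457.1 mm over 891 years gives 457.1 / 891 ≈ 0.513 mm per year.
B's length ≈ 0.513 × 717 = 367.8 mm.

367.8 mm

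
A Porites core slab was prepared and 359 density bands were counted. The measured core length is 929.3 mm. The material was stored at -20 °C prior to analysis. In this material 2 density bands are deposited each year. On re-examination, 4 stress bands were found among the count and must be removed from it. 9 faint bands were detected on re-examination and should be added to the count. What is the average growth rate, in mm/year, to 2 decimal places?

5.11 mm/year

Adjusted count: 359 − 4 + 9 = 364 density bands.
With 2 density bands per year, 364 / 2 = 182 years.
929.3 mm over 182 years gives 929.3 / 182 ≈ 5.11 mm/year.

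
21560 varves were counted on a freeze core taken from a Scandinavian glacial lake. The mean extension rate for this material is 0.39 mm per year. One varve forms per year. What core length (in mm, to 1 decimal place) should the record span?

8408.4 mm

The record spans 21560 years at 0.39 mm per year.
Length ≈ 0.39 × 21560 = 8408.4 mm.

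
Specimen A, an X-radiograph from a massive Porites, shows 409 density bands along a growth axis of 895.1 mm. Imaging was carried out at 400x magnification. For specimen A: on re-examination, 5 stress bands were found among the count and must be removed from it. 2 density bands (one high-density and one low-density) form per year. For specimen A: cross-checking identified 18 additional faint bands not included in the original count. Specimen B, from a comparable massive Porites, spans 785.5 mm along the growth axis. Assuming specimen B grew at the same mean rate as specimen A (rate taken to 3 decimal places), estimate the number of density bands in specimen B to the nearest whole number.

Specimen A: correcting the raw count gives 409 − 5 + 18 = 422 true density bands.
Specimen A: 422 density bands at 2 per year is 422 / 2 = 211 years.
A: Extension rate ≈ 895.1 / 211 = 4.242 mm/yr.
B spans 785.5 / 4.242 = 185.17 years; at 2 density bands per year that is 185.17 × 2 ≈ 370 density bands.

370 density bands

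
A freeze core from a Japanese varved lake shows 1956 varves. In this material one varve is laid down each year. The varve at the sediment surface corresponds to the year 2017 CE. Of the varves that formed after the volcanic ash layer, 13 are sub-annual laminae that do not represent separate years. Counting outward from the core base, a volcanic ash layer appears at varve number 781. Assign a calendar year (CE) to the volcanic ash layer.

The volcanic ash layer sits at varve 781 from the core base, so 1956 − 781 = 1175 varves formed after it.
1175 − 13 false = 1162 true varves after the volcanic ash layer.
2017 − 1162 = 855 CE.

855 CE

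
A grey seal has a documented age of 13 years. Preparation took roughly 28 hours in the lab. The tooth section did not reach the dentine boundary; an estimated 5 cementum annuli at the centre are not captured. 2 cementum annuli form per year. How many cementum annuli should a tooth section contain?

Expected cementum annuli: 13 × 2 = 26.
Subtracting the 5 cementum annuli not captured gives 26 − 5 = 21 cementum annuli in the record.

21 cementum annuli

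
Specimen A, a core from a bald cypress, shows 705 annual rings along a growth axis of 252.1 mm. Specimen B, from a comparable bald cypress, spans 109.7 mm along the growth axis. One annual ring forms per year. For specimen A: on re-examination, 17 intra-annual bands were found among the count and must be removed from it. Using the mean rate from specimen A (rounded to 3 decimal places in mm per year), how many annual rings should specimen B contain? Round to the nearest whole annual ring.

Specimen A: adjusted count: 705 − 17 = 688 annual rings.
A: Extension rate ≈ 252.1 / 688 = 0.366 mm per year.
Specimen B: 109.7 mm / 0.366 mm per year = 299.73 years ≈ 300 annual rings.

300 annual rings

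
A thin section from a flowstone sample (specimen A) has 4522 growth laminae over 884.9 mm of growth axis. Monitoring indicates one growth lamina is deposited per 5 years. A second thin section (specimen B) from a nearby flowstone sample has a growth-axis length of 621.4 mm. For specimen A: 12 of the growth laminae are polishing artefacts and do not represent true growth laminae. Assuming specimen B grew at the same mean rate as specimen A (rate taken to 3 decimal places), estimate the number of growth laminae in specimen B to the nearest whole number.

3187 growth laminae

Specimen A: true growth lamina count = 4522 − 12 = 4510.
Specimen A: at 5 years per growth lamina, 4510 × 5 = 22550 years.
A: Extension rate ≈ 884.9 / 22550 = 0.039 mm/year.
For B, 621.4 / 0.039 = 15933.33 years; at 5 years per growth lamina that is 15933.33 / 5 ≈ 3187 growth laminae.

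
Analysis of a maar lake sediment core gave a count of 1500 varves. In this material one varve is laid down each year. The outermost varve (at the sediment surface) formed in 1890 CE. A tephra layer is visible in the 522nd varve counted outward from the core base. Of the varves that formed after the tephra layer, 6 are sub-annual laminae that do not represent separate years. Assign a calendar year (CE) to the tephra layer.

918 CE

The tephra layer sits at varve 522 from the core base, so 1500 − 522 = 978 varves formed after it.
978 − 6 false = 972 true varves after the tephra layer.
Counting back 972 years from 1890 CE places the tephra layer in 1890 − 972 = 918 CE.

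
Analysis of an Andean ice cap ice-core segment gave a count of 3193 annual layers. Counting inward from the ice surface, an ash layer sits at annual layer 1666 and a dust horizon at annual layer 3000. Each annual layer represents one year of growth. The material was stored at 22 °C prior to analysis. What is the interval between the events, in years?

Separation: 3000 − 1666 = 1334 annual layers.
At one annual layer per year, 1334 years elapsed between them.

1334 years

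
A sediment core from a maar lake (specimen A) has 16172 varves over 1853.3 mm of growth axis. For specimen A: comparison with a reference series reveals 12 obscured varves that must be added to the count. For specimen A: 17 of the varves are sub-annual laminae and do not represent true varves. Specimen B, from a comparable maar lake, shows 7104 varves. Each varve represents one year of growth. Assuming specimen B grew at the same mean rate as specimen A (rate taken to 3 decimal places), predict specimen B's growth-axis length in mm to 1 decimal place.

Specimen A: true varve count = 16172 − 17 + 12 = 16167.
A: 1853.3 mm over 16167 years gives 1853.3 / 16167 ≈ 0.115 mm/year.
For B, 0.115 mm/year × 7104 years = 817.0 mm.

817.0 mm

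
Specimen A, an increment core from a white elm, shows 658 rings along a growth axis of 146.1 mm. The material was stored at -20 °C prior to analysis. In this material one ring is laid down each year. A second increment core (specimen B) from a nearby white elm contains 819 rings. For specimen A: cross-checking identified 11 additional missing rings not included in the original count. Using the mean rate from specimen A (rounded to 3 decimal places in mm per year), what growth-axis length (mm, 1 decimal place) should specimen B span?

Specimen A: correcting the raw count gives 658 + 11 = 669 true rings.
A: Mean rate = 146.1 mm / 669 years ≈ 0.218 mm/yr.
B's length ≈ 0.218 × 819 = 178.5 mm.

178.5 mm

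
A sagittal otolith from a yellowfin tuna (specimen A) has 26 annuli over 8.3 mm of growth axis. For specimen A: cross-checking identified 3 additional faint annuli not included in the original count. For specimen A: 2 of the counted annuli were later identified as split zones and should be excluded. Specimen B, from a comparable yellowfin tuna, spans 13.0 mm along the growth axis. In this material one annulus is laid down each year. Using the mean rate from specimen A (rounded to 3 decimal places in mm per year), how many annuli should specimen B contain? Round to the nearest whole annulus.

Specimen A: adjusted count: 26 − 2 + 3 = 27 annuli.
A: Extension rate ≈ 8.3 / 27 = 0.307 mm/yr.
B spans 13.0 / 0.307 = 42.35 years ≈ 42 annuli.

42 annuli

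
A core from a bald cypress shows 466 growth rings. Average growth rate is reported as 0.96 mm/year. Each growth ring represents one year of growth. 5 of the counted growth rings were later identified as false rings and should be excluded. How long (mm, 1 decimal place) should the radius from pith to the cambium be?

True growth ring count = 466 − 5 = 461.
461 years at 0.96 mm/year gives 0.96 × 461 = 442.6 mm.

442.6 mm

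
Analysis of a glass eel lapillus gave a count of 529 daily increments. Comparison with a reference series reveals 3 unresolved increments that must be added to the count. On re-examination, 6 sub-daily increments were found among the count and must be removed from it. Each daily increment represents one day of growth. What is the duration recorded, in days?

526 days

Adjusted count: 529 − 6 + 3 = 526 daily increments.
One daily increment per day makes the duration 526 days.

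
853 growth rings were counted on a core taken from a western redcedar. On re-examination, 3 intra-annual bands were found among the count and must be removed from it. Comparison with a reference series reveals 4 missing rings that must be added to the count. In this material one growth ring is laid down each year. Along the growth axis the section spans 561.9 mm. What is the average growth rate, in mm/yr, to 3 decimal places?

0.658 mm/yr

True growth ring count = 853 − 3 + 4 = 854.
Extension rate ≈ 561.9 / 854 = 0.658 mm/yr.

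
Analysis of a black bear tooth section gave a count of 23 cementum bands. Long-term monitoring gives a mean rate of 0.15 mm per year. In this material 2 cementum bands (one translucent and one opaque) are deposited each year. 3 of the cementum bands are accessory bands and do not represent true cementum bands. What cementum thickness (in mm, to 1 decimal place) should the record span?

1.5 mm

After corrections the count is 23 − 3 = 20 cementum bands.
20 cementum bands at 2 per year is 20 / 2 = 10 years.
Length ≈ 0.15 × 10 = 1.5 mm.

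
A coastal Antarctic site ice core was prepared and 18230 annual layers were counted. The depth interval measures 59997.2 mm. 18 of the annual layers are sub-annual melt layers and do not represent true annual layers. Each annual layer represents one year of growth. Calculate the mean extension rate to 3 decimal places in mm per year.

3.294 mm per year

True annual layer count = 18230 − 18 = 18212.
Mean rate = 59997.2 mm / 18212 years ≈ 3.294 mm per year.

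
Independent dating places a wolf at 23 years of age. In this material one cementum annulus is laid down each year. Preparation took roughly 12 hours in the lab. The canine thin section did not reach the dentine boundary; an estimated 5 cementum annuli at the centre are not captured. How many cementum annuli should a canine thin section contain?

At one cementum annulus per year, 23 years correspond to 23 cementum annuli.
Subtracting the 5 cementum annuli not captured gives 23 − 5 = 18 cementum annuli in the record.

18 cementum annuli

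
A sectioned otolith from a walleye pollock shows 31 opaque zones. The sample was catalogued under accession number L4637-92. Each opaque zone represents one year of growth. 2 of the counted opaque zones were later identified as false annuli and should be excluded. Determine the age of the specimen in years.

Correcting the raw count gives 31 − 2 = 29 true opaque zones.
With a one-to-one opaque zone periodicity this is 29 years.

29 years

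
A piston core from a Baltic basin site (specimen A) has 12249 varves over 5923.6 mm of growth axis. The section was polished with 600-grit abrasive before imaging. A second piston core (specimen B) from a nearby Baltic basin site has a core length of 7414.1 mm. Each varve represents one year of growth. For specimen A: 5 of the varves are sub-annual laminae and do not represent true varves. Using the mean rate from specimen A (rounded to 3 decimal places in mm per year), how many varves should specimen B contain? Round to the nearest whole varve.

Specimen A: after corrections the count is 12249 − 5 = 12244 varves.
A: Mean rate = 5923.6 mm / 12244 years ≈ 0.484 mm/year.
Specimen B: 7414.1 mm / 0.484 mm per year = 15318.39 years ≈ 15318 varves.

15318 varves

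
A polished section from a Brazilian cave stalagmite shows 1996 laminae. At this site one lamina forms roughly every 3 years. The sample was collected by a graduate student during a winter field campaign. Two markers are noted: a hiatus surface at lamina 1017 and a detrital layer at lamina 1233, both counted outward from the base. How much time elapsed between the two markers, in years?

648 years

The two markers are separated by 1233 − 1017 = 216 laminae.
Multiplying by 3 years per lamina: 216 × 3 = 648 years.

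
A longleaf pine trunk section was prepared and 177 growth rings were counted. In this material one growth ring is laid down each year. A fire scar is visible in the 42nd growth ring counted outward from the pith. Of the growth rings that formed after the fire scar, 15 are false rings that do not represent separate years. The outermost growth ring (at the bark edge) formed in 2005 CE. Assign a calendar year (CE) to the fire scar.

1885 CE

Between growth ring 42 and the bark edge there are 177 − 42 = 135 growth rings.
Removing the 15 false growth rings leaves 135 − 15 = 120 true growth rings beyond the fire scar.
2005 − 120 = 1885 CE.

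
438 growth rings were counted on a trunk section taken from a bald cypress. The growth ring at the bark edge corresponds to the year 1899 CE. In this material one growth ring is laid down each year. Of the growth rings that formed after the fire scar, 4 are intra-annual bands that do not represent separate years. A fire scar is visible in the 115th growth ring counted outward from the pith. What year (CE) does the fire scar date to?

1580 CE

The fire scar sits at growth ring 115 from the pith, so 438 − 115 = 323 growth rings formed after it.
Removing the 4 false growth rings leaves 323 − 4 = 319 true growth rings beyond the fire scar.
The growth ring at the bark edge is 1899 CE, so the fire scar dates to 1899 − 319 = 1580 CE.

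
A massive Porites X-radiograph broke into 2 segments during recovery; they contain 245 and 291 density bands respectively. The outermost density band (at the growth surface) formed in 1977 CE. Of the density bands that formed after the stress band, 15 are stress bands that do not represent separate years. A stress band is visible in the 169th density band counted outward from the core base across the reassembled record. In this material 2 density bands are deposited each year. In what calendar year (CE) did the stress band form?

1801 CE

Total density bands = 245 + 291 = 536.
The stress band sits at density band 169 from the core base, so 536 − 169 = 367 density bands formed after it.
Removing the 15 false density bands leaves 367 − 15 = 352 true density bands beyond the stress band.
Dividing by 2 density bands per year: 352 / 2 = 176 years.
1977 − 176 = 1801 CE.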